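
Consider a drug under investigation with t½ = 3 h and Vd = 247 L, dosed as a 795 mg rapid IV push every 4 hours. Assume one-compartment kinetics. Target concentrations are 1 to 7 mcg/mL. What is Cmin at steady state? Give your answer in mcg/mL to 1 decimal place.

2.1 mcg/mL

Over one 4-h interval, 4/3 ≈ 1.3333 half-lives elapse, leaving f ≈ 0.3969 of each dose.
Single-dose peak C₀ = D/Vd = 795/247 ≈ 3.219 mcg/mL.
Steady-state trough Cmin,ss = C₀·f/(1−f) ≈ 3.219 × 0.3969/0.6031 ≈ 2.118 mcg/mL.
Trough 2.1 mcg/mL vs MEC 1 mcg/mL: adequate.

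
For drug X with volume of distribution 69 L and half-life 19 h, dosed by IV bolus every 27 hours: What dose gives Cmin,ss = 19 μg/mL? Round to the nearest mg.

τ/t½ = 27/19 ≈ 1.4211, so f = (1/2)^(27/19) ≈ 0.373440.
Cmin,ss = (D/Vd)·f/(1−f), so D = Cmin,ss·Vd·(1−f)/f.
D = 19 × 69 × (1−f)/f ≈ 19 × 69 × 1.67781 ≈ 2199.61 mg.

2200 mg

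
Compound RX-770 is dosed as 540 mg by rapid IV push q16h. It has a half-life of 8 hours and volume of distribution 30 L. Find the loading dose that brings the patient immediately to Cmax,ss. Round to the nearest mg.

f = (1/2)^(16/8) ≈ 0.250000; accumulation ratio R = 1/(1−f) ≈ 1.33333.
Loading dose to hit Cmax,ss on first dose: D_load = D_maint·R ≈ 540 × 1.33333 ≈ 720.00 mg.

720 mg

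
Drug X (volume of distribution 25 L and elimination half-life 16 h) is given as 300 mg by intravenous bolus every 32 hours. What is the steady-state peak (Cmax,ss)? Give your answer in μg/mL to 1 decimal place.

16.0 μg/mL

The dosing interval is 2 half-lives, so f = 2^(−2) = 0.25.
At steady state, R = 1/(1 − 0.25) = 4/3.
Single-dose peak C₀ = D/Vd = 300/25 = 12 μg/mL.
Steady-state peak Cmax,ss = C₀·R = 12 × 4/3 ≈ 16.000 μg/mL.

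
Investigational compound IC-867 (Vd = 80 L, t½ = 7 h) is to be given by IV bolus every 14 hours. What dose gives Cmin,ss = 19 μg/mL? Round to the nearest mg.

τ/t½ = 14/7 ≈ 2, so f = (1/2)^(14/7) ≈ 0.250000.
Cmin,ss = (D/Vd)·f/(1−f), so D = Cmin,ss·Vd·(1−f)/f.
D = 19 × 80 × (1−f)/f ≈ 19 × 80 × 3.00000 ≈ 4560.00 mg.

4560 mg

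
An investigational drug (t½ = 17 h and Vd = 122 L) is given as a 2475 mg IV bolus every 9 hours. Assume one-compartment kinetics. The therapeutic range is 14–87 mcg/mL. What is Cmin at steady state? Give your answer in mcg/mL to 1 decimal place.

k = ln2/t½ = ln2/17 ≈ 0.040773 h⁻¹; fraction remaining f = e^(−kτ) = e^(−0.040773×9) ≈ 0.6928.
Single-dose peak C₀ = D/Vd = 2475/122 ≈ 20.287 mcg/mL.
Steady-state trough Cmin,ss = C₀·f/(1−f) ≈ 20.287 × 0.6928/0.3072 ≈ 45.751 mcg/mL.
Trough 45.8 mcg/mL vs MEC 14 mcg/mL: adequate.

45.8 mcg/mL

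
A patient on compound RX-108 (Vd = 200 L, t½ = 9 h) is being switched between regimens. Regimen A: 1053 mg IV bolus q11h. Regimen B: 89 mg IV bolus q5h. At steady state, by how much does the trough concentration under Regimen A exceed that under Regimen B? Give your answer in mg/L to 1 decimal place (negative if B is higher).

3.0 mg/L

Regimen A: f = (1/2)^(11/9) ≈ 0.4286; Cmin,ss = (1053/200)·f/(1−f) ≈ 3.949 mg/L.
Regimen B: f = (1/2)^(5/9) ≈ 0.6804; Cmin,ss = (89/200)·f/(1−f) ≈ 0.947 mg/L.
Difference ≈ 3.949 − 0.947 ≈ 3.002 mg/L.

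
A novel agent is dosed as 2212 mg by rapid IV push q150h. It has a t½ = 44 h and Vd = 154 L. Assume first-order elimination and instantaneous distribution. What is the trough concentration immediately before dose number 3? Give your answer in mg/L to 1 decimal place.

f = (1/2)^(τ/t½) = (1/2)^(150/44) ≈ 0.0941.
C₀ = D/Vd = 2212/154 ≈ 14.364 mg/L.
Before the 3rd dose, 2 doses have been given. Superposition: Cmin = C₀·(f + f²).
≈ 14.364 × (0.0941 + 0.0089) ≈ 14.364 × 0.1030 ≈ 1.479 mg/L.

1.5 mg/L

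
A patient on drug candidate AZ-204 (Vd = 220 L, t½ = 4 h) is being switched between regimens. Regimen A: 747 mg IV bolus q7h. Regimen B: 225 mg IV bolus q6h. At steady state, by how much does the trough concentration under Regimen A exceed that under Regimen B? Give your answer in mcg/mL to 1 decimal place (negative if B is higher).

0.9 mcg/mL

Regimen A: f = (1/2)^(7/4) ≈ 0.2973; Cmin,ss = (747/220)·f/(1−f) ≈ 1.437 mcg/mL.
Regimen B: f = (1/2)^(6/4) ≈ 0.3536; Cmin,ss = (225/220)·f/(1−f) ≈ 0.559 mcg/mL.
Difference ≈ 1.437 − 0.559 ≈ 0.878 mcg/mL.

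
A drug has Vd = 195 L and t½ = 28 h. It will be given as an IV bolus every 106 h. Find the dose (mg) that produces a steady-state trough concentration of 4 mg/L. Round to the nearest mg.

τ/t½ = 106/28 ≈ 3.7857, so f = (1/2)^(106/28) ≈ 0.072508.
Cmin,ss = (D/Vd)·f/(1−f), so D = Cmin,ss·Vd·(1−f)/f.
D = 4 × 195 × (1−f)/f ≈ 4 × 195 × 12.79158 ≈ 9977.43 mg.

9977 mg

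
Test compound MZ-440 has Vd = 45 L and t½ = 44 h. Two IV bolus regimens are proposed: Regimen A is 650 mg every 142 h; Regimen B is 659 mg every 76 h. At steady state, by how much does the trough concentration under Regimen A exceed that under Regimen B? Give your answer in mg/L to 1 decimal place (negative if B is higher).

-4.6 mg/L

Regimen A: f = (1/2)^(142/44) ≈ 0.1068; Cmin,ss = (650/45)·f/(1−f) ≈ 1.727 mg/L.
Regimen B: f = (1/2)^(76/44) ≈ 0.3020; Cmin,ss = (659/45)·f/(1−f) ≈ 6.336 mg/L.
Difference ≈ 1.727 − 6.336 ≈ -4.609 mg/L.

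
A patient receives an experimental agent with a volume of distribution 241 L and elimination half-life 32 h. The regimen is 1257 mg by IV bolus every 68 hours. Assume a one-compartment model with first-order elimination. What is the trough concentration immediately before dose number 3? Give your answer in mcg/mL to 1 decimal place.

f = (1/2)^(τ/t½) = (1/2)^(68/32) ≈ 0.2293.
C₀ = D/Vd = 1257/241 ≈ 5.216 mcg/mL.
Before the 3rd dose, 2 doses have been given. Superposition: Cmin = C₀·(f + f²).
≈ 5.216 × (0.2293 + 0.0526) ≈ 5.216 × 0.2819 ≈ 1.470 mcg/mL.

1.5 mcg/mL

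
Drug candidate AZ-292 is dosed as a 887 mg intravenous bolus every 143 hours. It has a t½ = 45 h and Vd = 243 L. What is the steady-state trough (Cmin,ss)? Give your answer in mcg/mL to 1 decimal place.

0.5 mcg/mL

Over one 143-h interval, 143/45 ≈ 3.1778 half-lives elapse, leaving f ≈ 0.1105 of each dose.
Each bolus raises the concentration by D/Vd = 887/243 ≈ 3.650 mcg/mL.
Steady-state trough Cmin,ss = C₀·f/(1−f) ≈ 3.650 × 0.1105/0.8895 ≈ 0.453 mcg/mL.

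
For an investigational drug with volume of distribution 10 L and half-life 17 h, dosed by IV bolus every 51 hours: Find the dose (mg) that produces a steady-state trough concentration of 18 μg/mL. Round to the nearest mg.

1260 mg

τ/t½ = 51/17 ≈ 3, so f = (1/2)^(51/17) ≈ 0.125000.
Cmin,ss = (D/Vd)·f/(1−f), so D = Cmin,ss·Vd·(1−f)/f.
D = 18 × 10 × (1−f)/f ≈ 18 × 10 × 7.00000 ≈ 1260.00 mg.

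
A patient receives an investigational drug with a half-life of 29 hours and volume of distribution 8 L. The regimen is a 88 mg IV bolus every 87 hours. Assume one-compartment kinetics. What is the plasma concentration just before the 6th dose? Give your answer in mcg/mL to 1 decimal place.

1.6 mcg/mL

f = (1/2)^(τ/t½) = (1/2)^(87/29) ≈ 0.1250.
C₀ = D/Vd = 88/8 ≈ 11.000 mcg/mL.
Before the 6th dose, 5 doses have been given. Superposition: Cmin = C₀·(f + f² + … + f^5).
≈ 11.000 × (0.1250 + 0.0156 + 0.0020 + 0.0002 + 0.0000) ≈ 11.000 × 0.1428 ≈ 1.571 mcg/mL.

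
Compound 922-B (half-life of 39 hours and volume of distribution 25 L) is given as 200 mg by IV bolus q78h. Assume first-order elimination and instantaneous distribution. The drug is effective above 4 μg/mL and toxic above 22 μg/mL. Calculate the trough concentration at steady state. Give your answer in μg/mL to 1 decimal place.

2.7 μg/mL

The dosing interval is 2 half-lives, so f = 2^(−2) = 0.25.
At steady state, R = 1/(1 − 0.25) = 4/3.
Single-dose peak C₀ = D/Vd = 200/25 = 8 μg/mL.
Steady-state peak Cmax,ss = C₀·R = 8 × 4/3 ≈ 10.667 μg/mL.
Steady-state trough Cmin,ss = Cmax,ss·f ≈ 10.667 × 0.25 ≈ 2.667 μg/mL.
Trough 2.7 μg/mL vs MEC 4 μg/mL: subtherapeutic.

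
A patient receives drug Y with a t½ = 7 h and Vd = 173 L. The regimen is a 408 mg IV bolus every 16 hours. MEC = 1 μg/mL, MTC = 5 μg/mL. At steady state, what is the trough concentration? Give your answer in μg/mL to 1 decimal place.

0.6 μg/mL

Over one 16-h interval, 16/7 ≈ 2.2857 half-lives elapse, leaving f ≈ 0.2051 of each dose.
Each bolus raises the concentration by D/Vd = 408/173 ≈ 2.358 μg/mL.
Steady-state trough Cmin,ss = C₀·f/(1−f) ≈ 2.358 × 0.2051/0.7949 ≈ 0.608 μg/mL.
Trough 0.6 μg/mL vs MEC 1 μg/mL: subtherapeutic.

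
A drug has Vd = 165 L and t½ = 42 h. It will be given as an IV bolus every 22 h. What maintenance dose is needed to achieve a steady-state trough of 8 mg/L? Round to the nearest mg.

578 mg

τ/t½ = 22/42 ≈ 0.52381, so f = (1/2)^(22/42) ≈ 0.695533.
Cmin,ss = (D/Vd)·f/(1−f), so D = Cmin,ss·Vd·(1−f)/f.
D = 8 × 165 × (1−f)/f ≈ 8 × 165 × 0.43775 ≈ 577.83 mg.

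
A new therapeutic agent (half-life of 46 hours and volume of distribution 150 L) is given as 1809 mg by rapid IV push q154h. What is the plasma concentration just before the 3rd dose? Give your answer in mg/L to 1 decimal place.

1.3 mg/L

f = (1/2)^(τ/t½) = (1/2)^(154/46) ≈ 0.0982.
C₀ = D/Vd = 1809/150 ≈ 12.060 mg/L.
Before the 3rd dose, 2 doses have been given. Superposition: Cmin = C₀·(f + f²).
≈ 12.060 × (0.0982 + 0.0096) ≈ 12.060 × 0.1078 ≈ 1.300 mg/L.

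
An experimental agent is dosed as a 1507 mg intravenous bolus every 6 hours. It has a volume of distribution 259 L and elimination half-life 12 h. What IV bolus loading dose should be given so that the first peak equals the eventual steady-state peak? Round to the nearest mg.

5145 mg

f = (1/2)^(6/12) ≈ 0.707107; accumulation ratio R = 1/(1−f) ≈ 3.41422.
Loading dose to hit Cmax,ss on first dose: D_load = D_maint·R ≈ 1507 × 3.41422 ≈ 5145.23 mg.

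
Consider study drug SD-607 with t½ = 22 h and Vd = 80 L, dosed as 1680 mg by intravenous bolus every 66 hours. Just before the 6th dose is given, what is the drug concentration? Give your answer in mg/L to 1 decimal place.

3.0 mg/L

f = (1/2)^(τ/t½) = (1/2)^(66/22) ≈ 0.1250.
C₀ = D/Vd = 1680/80 ≈ 21.000 mg/L.
Before the 6th dose, 5 doses have been given. Superposition: Cmin = C₀·(f + f² + … + f^5).
≈ 21.000 × (0.1250 + 0.0156 + 0.0020 + 0.0002 + 0.0000) ≈ 21.000 × 0.1428 ≈ 2.999 mg/L.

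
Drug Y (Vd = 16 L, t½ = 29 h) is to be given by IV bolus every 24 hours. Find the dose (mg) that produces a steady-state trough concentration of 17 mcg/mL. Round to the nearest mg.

211 mg

τ/t½ = 24/29 ≈ 0.82759, so f = (1/2)^(24/29) ≈ 0.563471.
Cmin,ss = (D/Vd)·f/(1−f), so D = Cmin,ss·Vd·(1−f)/f.
D = 17 × 16 × (1−f)/f ≈ 17 × 16 × 0.77471 ≈ 210.72 mg.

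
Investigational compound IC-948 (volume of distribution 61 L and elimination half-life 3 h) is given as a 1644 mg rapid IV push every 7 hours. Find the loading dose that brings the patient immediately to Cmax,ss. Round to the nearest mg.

f = (1/2)^(7/3) ≈ 0.198425; accumulation ratio R = 1/(1−f) ≈ 1.24754.
Loading dose to hit Cmax,ss on first dose: D_load = D_maint·R ≈ 1644 × 1.24754 ≈ 2050.96 mg.

2051 mg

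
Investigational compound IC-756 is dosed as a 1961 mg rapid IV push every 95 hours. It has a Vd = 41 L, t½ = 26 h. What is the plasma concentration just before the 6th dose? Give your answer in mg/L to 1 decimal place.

4.1 mg/L

f = (1/2)^(τ/t½) = (1/2)^(95/26) ≈ 0.0794.
C₀ = D/Vd = 1961/41 ≈ 47.829 mg/L.
Before the 6th dose, 5 doses have been given. Superposition: Cmin = C₀·(f + f² + … + f^5).
≈ 47.829 × (0.0794 + 0.0063 + 0.0005 + 0.0000 + 0.0000) ≈ 47.829 × 0.0862 ≈ 4.123 mg/L.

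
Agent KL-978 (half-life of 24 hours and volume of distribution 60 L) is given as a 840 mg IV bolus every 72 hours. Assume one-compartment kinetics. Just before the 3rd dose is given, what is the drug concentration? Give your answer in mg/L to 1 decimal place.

f = (1/2)^(τ/t½) = (1/2)^(72/24) ≈ 0.1250.
C₀ = D/Vd = 840/60 ≈ 14.000 mg/L.
Before the 3rd dose, 2 doses have been given. Superposition: Cmin = C₀·(f + f²).
≈ 14.000 × (0.1250 + 0.0156) ≈ 14.000 × 0.1406 ≈ 1.968 mg/L.

2.0 mg/L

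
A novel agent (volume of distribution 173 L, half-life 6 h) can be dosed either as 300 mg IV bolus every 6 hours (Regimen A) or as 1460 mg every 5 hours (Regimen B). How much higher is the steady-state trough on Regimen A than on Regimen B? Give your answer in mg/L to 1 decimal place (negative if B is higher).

Regimen A: f = (1/2)^(6/6) ≈ 0.5000; Cmin,ss = (300/173)·f/(1−f) ≈ 1.734 mg/L.
Regimen B: f = (1/2)^(5/6) ≈ 0.5612; Cmin,ss = (1460/173)·f/(1−f) ≈ 10.793 mg/L.
Difference ≈ 1.734 − 10.793 ≈ -9.059 mg/L.

-9.1 mg/L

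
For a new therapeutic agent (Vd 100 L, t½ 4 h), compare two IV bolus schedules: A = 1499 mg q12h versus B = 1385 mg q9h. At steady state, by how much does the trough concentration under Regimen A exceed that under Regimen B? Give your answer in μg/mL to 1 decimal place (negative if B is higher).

-1.5 μg/mL

Regimen A: f = (1/2)^(12/4) ≈ 0.1250; Cmin,ss = (1499/100)·f/(1−f) ≈ 2.141 μg/mL.
Regimen B: f = (1/2)^(9/4) ≈ 0.2102; Cmin,ss = (1385/100)·f/(1−f) ≈ 3.686 μg/mL.
Difference ≈ 2.141 − 3.686 ≈ -1.545 μg/mL.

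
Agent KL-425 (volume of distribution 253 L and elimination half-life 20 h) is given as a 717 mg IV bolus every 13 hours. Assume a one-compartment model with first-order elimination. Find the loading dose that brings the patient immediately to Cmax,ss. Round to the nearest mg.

f = (1/2)^(13/20) ≈ 0.637280; accumulation ratio R = 1/(1−f) ≈ 2.75695.
Loading dose to hit Cmax,ss on first dose: D_load = D_maint·R ≈ 717 × 2.75695 ≈ 1976.73 mg.

1977 mg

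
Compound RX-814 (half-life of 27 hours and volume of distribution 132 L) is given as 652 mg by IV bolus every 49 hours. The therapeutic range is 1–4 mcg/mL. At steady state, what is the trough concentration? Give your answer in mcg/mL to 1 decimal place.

2.0 mcg/mL

k = ln2/t½ = ln2/27 ≈ 0.025672 h⁻¹; fraction remaining f = e^(−kτ) = e^(−0.025672×49) ≈ 0.2842.
Accumulation ratio R = 1/(1 − f) ≈ 1/0.7158 ≈ 1.3970.
Single-dose peak C₀ = D/Vd = 652/132 ≈ 4.939 mcg/mL.
Cmax,ss = C₀/(1 − f) ≈ 4.939/0.7158 ≈ 6.900 mcg/mL.
One interval later, Cmin,ss = Cmax,ss·e^(−kτ) ≈ 6.900 × 0.2842 ≈ 1.961 mcg/mL.
Trough 2.0 mcg/mL vs MEC 1 mcg/mL: adequate.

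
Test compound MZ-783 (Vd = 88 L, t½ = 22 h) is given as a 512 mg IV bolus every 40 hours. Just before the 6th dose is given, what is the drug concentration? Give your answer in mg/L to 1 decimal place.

f = (1/2)^(τ/t½) = (1/2)^(40/22) ≈ 0.2836.
C₀ = D/Vd = 512/88 ≈ 5.818 mg/L.
Before the 6th dose, 5 doses have been given. Superposition: Cmin = C₀·(f + f² + … + f^5).
≈ 5.818 × (0.2836 + 0.0804 + 0.0228 + 0.0065 + 0.0018) ≈ 5.818 × 0.3951 ≈ 2.299 mg/L.

2.3 mg/L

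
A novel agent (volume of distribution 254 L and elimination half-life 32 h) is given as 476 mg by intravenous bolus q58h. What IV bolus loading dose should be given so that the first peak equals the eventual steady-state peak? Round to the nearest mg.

665 mg

f = (1/2)^(58/32) ≈ 0.284697; accumulation ratio R = 1/(1−f) ≈ 1.39801.
Loading dose to hit Cmax,ss on first dose: D_load = D_maint·R ≈ 476 × 1.39801 ≈ 665.45 mg.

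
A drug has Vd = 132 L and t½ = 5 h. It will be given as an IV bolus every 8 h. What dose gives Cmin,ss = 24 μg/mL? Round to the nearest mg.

τ/t½ = 8/5 ≈ 1.6, so f = (1/2)^(8/5) ≈ 0.329877.
Cmin,ss = (D/Vd)·f/(1−f), so D = Cmin,ss·Vd·(1−f)/f.
D = 24 × 132 × (1−f)/f ≈ 24 × 132 × 2.03143 ≈ 6435.57 mg.

6436 mg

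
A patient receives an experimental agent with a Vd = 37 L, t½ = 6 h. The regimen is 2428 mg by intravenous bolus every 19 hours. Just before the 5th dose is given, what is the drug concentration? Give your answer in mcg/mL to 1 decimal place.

8.2 mcg/mL

f = (1/2)^(τ/t½) = (1/2)^(19/6) ≈ 0.1114.
C₀ = D/Vd = 2428/37 ≈ 65.622 mcg/mL.
Before the 5th dose, 4 doses have been given. Superposition: Cmin = C₀·(f + f² + … + f^4).
≈ 65.622 × (0.1114 + 0.0124 + 0.0014 + 0.0002) ≈ 65.622 × 0.1254 ≈ 8.229 mcg/mL.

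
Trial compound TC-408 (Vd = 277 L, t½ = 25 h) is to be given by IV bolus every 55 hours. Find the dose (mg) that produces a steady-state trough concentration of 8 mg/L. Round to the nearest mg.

τ/t½ = 55/25 ≈ 2.2, so f = (1/2)^(55/25) ≈ 0.217638.
Cmin,ss = (D/Vd)·f/(1−f), so D = Cmin,ss·Vd·(1−f)/f.
D = 8 × 277 × (1−f)/f ≈ 8 × 277 × 3.59479 ≈ 7966.05 mg.

7966 mg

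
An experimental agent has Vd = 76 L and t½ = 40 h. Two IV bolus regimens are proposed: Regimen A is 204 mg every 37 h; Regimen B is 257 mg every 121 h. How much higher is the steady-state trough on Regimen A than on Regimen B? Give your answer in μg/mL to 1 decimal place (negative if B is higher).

2.5 μg/mL

Regimen A: f = (1/2)^(37/40) ≈ 0.5267; Cmin,ss = (204/76)·f/(1−f) ≈ 2.987 μg/mL.
Regimen B: f = (1/2)^(121/40) ≈ 0.1229; Cmin,ss = (257/76)·f/(1−f) ≈ 0.474 μg/mL.
Difference ≈ 2.987 − 0.474 ≈ 2.513 μg/mL.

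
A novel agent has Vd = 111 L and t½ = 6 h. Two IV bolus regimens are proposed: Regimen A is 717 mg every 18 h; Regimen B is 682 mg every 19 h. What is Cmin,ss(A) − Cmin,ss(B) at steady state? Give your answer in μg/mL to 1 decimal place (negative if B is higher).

Regimen A: f = (1/2)^(18/6) ≈ 0.1250; Cmin,ss = (717/111)·f/(1−f) ≈ 0.923 μg/mL.
Regimen B: f = (1/2)^(19/6) ≈ 0.1114; Cmin,ss = (682/111)·f/(1−f) ≈ 0.770 μg/mL.
Difference ≈ 0.923 − 0.770 ≈ 0.153 μg/mL.

0.2 μg/mL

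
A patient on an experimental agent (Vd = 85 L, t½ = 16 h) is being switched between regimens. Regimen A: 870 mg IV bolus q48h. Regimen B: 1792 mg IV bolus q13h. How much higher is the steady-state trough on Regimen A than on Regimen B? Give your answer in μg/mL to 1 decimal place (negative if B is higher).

-26.4 μg/mL

Regimen A: f = (1/2)^(48/16) ≈ 0.1250; Cmin,ss = (870/85)·f/(1−f) ≈ 1.462 μg/mL.
Regimen B: f = (1/2)^(13/16) ≈ 0.5694; Cmin,ss = (1792/85)·f/(1−f) ≈ 27.878 μg/mL.
Difference ≈ 1.462 − 27.878 ≈ -26.416 μg/mL.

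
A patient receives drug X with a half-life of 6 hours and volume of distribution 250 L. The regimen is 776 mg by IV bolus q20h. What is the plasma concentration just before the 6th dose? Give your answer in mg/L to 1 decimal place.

f = (1/2)^(τ/t½) = (1/2)^(20/6) ≈ 0.0992.
C₀ = D/Vd = 776/250 ≈ 3.104 mg/L.
Before the 6th dose, 5 doses have been given. Superposition: Cmin = C₀·(f + f² + … + f^5).
≈ 3.104 × (0.0992 + 0.0098 + 0.0010 + 0.0001 + 0.0000) ≈ 3.104 × 0.1101 ≈ 0.342 mg/L.

0.3 mg/L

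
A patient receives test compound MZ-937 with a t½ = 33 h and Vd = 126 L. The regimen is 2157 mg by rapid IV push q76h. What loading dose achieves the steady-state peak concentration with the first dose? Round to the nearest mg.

f = (1/2)^(76/33) ≈ 0.202637; accumulation ratio R = 1/(1−f) ≈ 1.25413.
Loading dose to hit Cmax,ss on first dose: D_load = D_maint·R ≈ 2157 × 1.25413 ≈ 2705.16 mg.

2705 mg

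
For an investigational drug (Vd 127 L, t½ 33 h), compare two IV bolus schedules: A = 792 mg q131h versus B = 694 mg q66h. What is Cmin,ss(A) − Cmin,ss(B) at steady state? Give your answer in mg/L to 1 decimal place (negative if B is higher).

Regimen A: f = (1/2)^(131/33) ≈ 0.0638; Cmin,ss = (792/127)·f/(1−f) ≈ 0.425 mg/L.
Regimen B: f = (1/2)^(66/33) ≈ 0.2500; Cmin,ss = (694/127)·f/(1−f) ≈ 1.822 mg/L.
Difference ≈ 0.425 − 1.822 ≈ -1.397 mg/L.

-1.4 mg/L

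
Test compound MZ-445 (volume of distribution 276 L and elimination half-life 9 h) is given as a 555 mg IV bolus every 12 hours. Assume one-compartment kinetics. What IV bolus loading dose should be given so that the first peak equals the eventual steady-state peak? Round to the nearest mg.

920 mg

f = (1/2)^(12/9) ≈ 0.396850; accumulation ratio R = 1/(1−f) ≈ 1.65796.
Loading dose to hit Cmax,ss on first dose: D_load = D_maint·R ≈ 555 × 1.65796 ≈ 920.17 mg.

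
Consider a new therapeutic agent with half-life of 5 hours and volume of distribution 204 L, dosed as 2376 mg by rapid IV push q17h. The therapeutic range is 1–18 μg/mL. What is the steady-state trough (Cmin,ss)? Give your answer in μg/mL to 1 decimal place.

Over one 17-h interval, 17/5 ≈ 3.4 half-lives elapse, leaving f ≈ 0.0947 of each dose.
Single-dose peak C₀ = D/Vd = 2376/204 ≈ 11.647 μg/mL.
Steady-state trough Cmin,ss = C₀·f/(1−f) ≈ 11.647 × 0.0947/0.9053 ≈ 1.218 μg/mL.
Trough 1.2 μg/mL vs MEC 1 μg/mL: adequate.

1.2 μg/mL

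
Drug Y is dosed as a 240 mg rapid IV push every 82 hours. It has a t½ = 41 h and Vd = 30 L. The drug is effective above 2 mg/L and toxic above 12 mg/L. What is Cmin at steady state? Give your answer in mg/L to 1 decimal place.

The dosing interval is 2 half-lives, so f = 2^(−2) = 0.25.
Accumulation ratio R = 1/(1 − f) = 1/0.75 = 4/3.
Single-dose peak C₀ = D/Vd = 240/30 = 8 mg/L.
Steady-state peak Cmax,ss = C₀·R = 8 × 4/3 ≈ 10.667 mg/L.
Steady-state trough Cmin,ss = Cmax,ss·f ≈ 10.667 × 0.25 ≈ 2.667 mg/L.
Trough 2.7 mg/L vs MEC 2 mg/L: adequate.

2.7 mg/L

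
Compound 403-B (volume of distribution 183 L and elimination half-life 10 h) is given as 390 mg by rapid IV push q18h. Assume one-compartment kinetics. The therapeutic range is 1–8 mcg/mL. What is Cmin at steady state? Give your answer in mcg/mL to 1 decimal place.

τ/t½ = 18/10 ≈ 1.8, so fraction remaining f = (1/2)^(18/10) ≈ 0.2872.
Single-dose peak C₀ = D/Vd = 390/183 ≈ 2.131 mcg/mL.
Steady-state trough Cmin,ss = C₀·f/(1−f) ≈ 2.131 × 0.2872/0.7128 ≈ 0.859 mcg/mL.
Trough 0.9 mcg/mL vs MEC 1 mcg/mL: subtherapeutic.

0.9 mcg/mL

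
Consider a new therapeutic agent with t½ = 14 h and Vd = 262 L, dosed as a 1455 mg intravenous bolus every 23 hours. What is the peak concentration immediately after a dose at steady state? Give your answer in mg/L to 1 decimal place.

8.2 mg/L

k = ln2/t½ = ln2/14 ≈ 0.049511 h⁻¹; fraction remaining f = e^(−kτ) = e^(−0.049511×23) ≈ 0.3202.
At steady state, accumulation factor R = 1/(1 − e^(−kτ)) ≈ 1.4710.
Each bolus raises the concentration by D/Vd = 1455/262 ≈ 5.553 mg/L.
Cmax,ss = C₀/(1 − f) ≈ 5.553/0.6798 ≈ 8.169 mg/L.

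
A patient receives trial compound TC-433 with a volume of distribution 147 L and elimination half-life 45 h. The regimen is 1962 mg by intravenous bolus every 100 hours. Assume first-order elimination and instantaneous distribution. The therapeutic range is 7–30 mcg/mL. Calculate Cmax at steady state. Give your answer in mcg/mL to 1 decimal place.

Over one 100-h interval, 100/45 ≈ 2.2222 half-lives elapse, leaving f ≈ 0.2143 of each dose.
Accumulation ratio R = 1/(1 − f) ≈ 1/0.7857 ≈ 1.2728.
Each bolus raises the concentration by D/Vd = 1962/147 ≈ 13.347 mcg/mL.
Cmax,ss = C₀/(1 − f) ≈ 13.347/0.7857 ≈ 16.987 mcg/mL.
Peak 17.0 mcg/mL vs MTC 30 mcg/mL: below toxic threshold.

17.0 mcg/mL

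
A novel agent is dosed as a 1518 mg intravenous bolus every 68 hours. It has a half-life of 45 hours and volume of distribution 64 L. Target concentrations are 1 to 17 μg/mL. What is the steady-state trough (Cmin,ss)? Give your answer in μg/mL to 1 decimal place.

τ/t½ = 68/45 ≈ 1.5111, so fraction remaining f = (1/2)^(68/45) ≈ 0.3508.
Accumulation ratio R = 1/(1 − f) ≈ 1/0.6492 ≈ 1.5404.
Single-dose peak C₀ = D/Vd = 1518/64 ≈ 23.719 μg/mL.
Steady-state peak Cmax,ss = C₀·R ≈ 23.719 × 1.5404 ≈ 36.537 μg/mL.
One interval later, Cmin,ss = Cmax,ss·e^(−kτ) ≈ 36.537 × 0.3508 ≈ 12.817 μg/mL.
Trough 12.8 μg/mL vs MEC 1 μg/mL: adequate.

12.8 μg/mL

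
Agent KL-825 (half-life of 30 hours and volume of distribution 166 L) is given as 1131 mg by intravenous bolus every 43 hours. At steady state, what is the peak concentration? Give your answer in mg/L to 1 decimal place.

Over one 43-h interval, 43/30 ≈ 1.4333 half-lives elapse, leaving f ≈ 0.3703 of each dose.
At steady state, accumulation factor R = 1/(1 − e^(−kτ)) ≈ 1.5881.
Each bolus raises the concentration by D/Vd = 1131/166 ≈ 6.813 mg/L.
Steady-state peak Cmax,ss = C₀·R ≈ 6.813 × 1.5881 ≈ 10.820 mg/L.

10.8 mg/L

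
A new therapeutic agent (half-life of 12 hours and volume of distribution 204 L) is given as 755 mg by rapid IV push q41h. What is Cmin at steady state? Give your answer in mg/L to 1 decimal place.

k = ln2/t½ = ln2/12 ≈ 0.057762 h⁻¹; fraction remaining f = e^(−kτ) = e^(−0.057762×41) ≈ 0.0936.
At steady state, accumulation factor R = 1/(1 − e^(−kτ)) ≈ 1.1033.
Single-dose peak C₀ = D/Vd = 755/204 ≈ 3.701 mg/L.
Cmax,ss = C₀/(1 − f) ≈ 3.701/0.9064 ≈ 4.083 mg/L.
One interval later, Cmin,ss = Cmax,ss·e^(−kτ) ≈ 4.083 × 0.0936 ≈ 0.382 mg/L.

0.4 mg/L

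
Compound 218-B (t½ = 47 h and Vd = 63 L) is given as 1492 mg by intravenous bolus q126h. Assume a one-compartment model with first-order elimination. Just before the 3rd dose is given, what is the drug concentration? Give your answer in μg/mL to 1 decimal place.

f = (1/2)^(τ/t½) = (1/2)^(126/47) ≈ 0.1559.
C₀ = D/Vd = 1492/63 ≈ 23.683 μg/mL.
Before the 3rd dose, 2 doses have been given. Superposition: Cmin = C₀·(f + f²).
≈ 23.683 × (0.1559 + 0.0243) ≈ 23.683 × 0.1802 ≈ 4.268 μg/mL.

4.3 μg/mL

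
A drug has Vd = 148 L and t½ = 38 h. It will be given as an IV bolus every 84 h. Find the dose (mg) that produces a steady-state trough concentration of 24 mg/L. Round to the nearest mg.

τ/t½ = 84/38 ≈ 2.2105, so f = (1/2)^(84/38) ≈ 0.216055.
Cmin,ss = (D/Vd)·f/(1−f), so D = Cmin,ss·Vd·(1−f)/f.
D = 24 × 148 × (1−f)/f ≈ 24 × 148 × 3.62845 ≈ 12888.25 mg.

12888 mg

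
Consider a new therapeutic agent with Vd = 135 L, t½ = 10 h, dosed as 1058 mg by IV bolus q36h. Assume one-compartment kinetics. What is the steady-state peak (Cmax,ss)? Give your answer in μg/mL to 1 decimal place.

8.5 μg/mL

k = ln2/t½ = ln2/10 ≈ 0.069315 h⁻¹; fraction remaining f = e^(−kτ) = e^(−0.069315×36) ≈ 0.0825.
At steady state, accumulation factor R = 1/(1 − e^(−kτ)) ≈ 1.0899.
Each bolus raises the concentration by D/Vd = 1058/135 ≈ 7.837 μg/mL.
Cmax,ss = C₀/(1 − f) ≈ 7.837/0.9175 ≈ 8.542 μg/mL.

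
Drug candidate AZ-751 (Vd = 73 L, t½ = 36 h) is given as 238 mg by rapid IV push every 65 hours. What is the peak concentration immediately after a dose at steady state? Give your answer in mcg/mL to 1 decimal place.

4.6 mcg/mL

τ/t½ = 65/36 ≈ 1.8056, so fraction remaining f = (1/2)^(65/36) ≈ 0.2861.
At steady state, accumulation factor R = 1/(1 − e^(−kτ)) ≈ 1.4008.
Single-dose peak C₀ = D/Vd = 238/73 ≈ 3.260 mcg/mL.
Steady-state peak Cmax,ss = C₀·R ≈ 3.260 × 1.4008 ≈ 4.567 mcg/mL.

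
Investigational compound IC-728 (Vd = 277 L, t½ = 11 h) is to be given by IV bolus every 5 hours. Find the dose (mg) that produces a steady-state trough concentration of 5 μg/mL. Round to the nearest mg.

513 mg

τ/t½ = 5/11 ≈ 0.45455, so f = (1/2)^(5/11) ≈ 0.729740.
Cmin,ss = (D/Vd)·f/(1−f), so D = Cmin,ss·Vd·(1−f)/f.
D = 5 × 277 × (1−f)/f ≈ 5 × 277 × 0.37035 ≈ 512.93 mg.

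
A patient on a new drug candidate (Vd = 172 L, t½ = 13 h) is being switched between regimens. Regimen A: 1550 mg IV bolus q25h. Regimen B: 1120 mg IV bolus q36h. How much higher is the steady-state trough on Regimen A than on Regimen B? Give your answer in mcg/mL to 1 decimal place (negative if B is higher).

Regimen A: f = (1/2)^(25/13) ≈ 0.2637; Cmin,ss = (1550/172)·f/(1−f) ≈ 3.227 mcg/mL.
Regimen B: f = (1/2)^(36/13) ≈ 0.1467; Cmin,ss = (1120/172)·f/(1−f) ≈ 1.119 mcg/mL.
Difference ≈ 3.227 − 1.119 ≈ 2.108 mcg/mL.

2.1 mcg/mL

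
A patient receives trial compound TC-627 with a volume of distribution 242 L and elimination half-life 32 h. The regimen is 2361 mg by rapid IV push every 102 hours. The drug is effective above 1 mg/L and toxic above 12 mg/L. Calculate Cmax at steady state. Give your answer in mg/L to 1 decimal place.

k = ln2/t½ = ln2/32 ≈ 0.021661 h⁻¹; fraction remaining f = e^(−kτ) = e^(−0.021661×102) ≈ 0.1098.
Accumulation ratio R = 1/(1 − f) ≈ 1/0.8902 ≈ 1.1233.
Single-dose peak C₀ = D/Vd = 2361/242 ≈ 9.756 mg/L.
Cmax,ss = C₀/(1 − f) ≈ 9.756/0.8902 ≈ 10.959 mg/L.
Peak 11.0 mg/L vs MTC 12 mg/L: below toxic threshold.

11.0 mg/L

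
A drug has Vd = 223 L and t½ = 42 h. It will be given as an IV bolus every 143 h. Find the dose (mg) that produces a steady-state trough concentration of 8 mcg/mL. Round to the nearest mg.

τ/t½ = 143/42 ≈ 3.4048, so f = (1/2)^(143/42) ≈ 0.094420.
Cmin,ss = (D/Vd)·f/(1−f), so D = Cmin,ss·Vd·(1−f)/f.
D = 8 × 223 × (1−f)/f ≈ 8 × 223 × 9.59098 ≈ 17110.31 mg.

17110 mg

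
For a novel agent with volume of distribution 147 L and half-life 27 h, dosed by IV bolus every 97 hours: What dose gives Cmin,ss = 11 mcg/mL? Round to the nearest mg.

τ/t½ = 97/27 ≈ 3.5926, so f = (1/2)^(97/27) ≈ 0.082894.
Cmin,ss = (D/Vd)·f/(1−f), so D = Cmin,ss·Vd·(1−f)/f.
D = 11 × 147 × (1−f)/f ≈ 11 × 147 × 11.06360 ≈ 17889.84 mg.

17890 mg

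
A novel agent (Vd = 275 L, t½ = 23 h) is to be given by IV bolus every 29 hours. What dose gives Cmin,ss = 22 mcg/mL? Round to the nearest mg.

τ/t½ = 29/23 ≈ 1.2609, so f = (1/2)^(29/23) ≈ 0.417292.
Cmin,ss = (D/Vd)·f/(1−f), so D = Cmin,ss·Vd·(1−f)/f.
D = 22 × 275 × (1−f)/f ≈ 22 × 275 × 1.39640 ≈ 8448.22 mg.

8448 mg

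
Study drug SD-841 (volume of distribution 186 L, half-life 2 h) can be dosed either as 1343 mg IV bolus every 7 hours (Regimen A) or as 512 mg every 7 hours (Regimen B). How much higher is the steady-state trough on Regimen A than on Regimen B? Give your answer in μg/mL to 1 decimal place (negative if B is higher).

Regimen A: f = (1/2)^(7/2) ≈ 0.0884; Cmin,ss = (1343/186)·f/(1−f) ≈ 0.700 μg/mL.
Regimen B: f = (1/2)^(7/2) ≈ 0.0884; Cmin,ss = (512/186)·f/(1−f) ≈ 0.267 μg/mL.
Difference ≈ 0.700 − 0.267 ≈ 0.433 μg/mL.

0.4 μg/mL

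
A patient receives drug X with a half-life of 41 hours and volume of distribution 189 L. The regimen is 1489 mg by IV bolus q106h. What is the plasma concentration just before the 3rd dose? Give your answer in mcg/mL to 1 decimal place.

f = (1/2)^(τ/t½) = (1/2)^(106/41) ≈ 0.1666.
C₀ = D/Vd = 1489/189 ≈ 7.878 mcg/mL.
Before the 3rd dose, 2 doses have been given. Superposition: Cmin = C₀·(f + f²).
≈ 7.878 × (0.1666 + 0.0278) ≈ 7.878 × 0.1944 ≈ 1.531 mcg/mL.

1.5 mcg/mL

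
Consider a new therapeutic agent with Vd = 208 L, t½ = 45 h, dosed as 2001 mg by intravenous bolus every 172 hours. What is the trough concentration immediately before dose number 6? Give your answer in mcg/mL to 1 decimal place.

0.7 mcg/mL

f = (1/2)^(τ/t½) = (1/2)^(172/45) ≈ 0.0707.
C₀ = D/Vd = 2001/208 ≈ 9.620 mcg/mL.
Before the 6th dose, 5 doses have been given. Superposition: Cmin = C₀·(f + f² + … + f^5).
≈ 9.620 × (0.0707 + 0.0050 + 0.0004 + 0.0000 + 0.0000) ≈ 9.620 × 0.0761 ≈ 0.732 mcg/mL.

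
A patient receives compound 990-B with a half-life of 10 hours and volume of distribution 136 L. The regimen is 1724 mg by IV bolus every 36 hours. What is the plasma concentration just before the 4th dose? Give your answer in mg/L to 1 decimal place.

1.1 mg/L

f = (1/2)^(τ/t½) = (1/2)^(36/10) ≈ 0.0825.
C₀ = D/Vd = 1724/136 ≈ 12.676 mg/L.
Before the 4th dose, 3 doses have been given. Superposition: Cmin = C₀·(f + f² + … + f^3).
≈ 12.676 × (0.0825 + 0.0068 + 0.0006) ≈ 12.676 × 0.0899 ≈ 1.140 mg/L.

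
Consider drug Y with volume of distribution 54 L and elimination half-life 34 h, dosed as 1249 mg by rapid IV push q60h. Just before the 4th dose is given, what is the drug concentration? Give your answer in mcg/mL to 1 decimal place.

f = (1/2)^(τ/t½) = (1/2)^(60/34) ≈ 0.2943.
C₀ = D/Vd = 1249/54 ≈ 23.130 mcg/mL.
Before the 4th dose, 3 doses have been given. Superposition: Cmin = C₀·(f + f² + … + f^3).
≈ 23.130 × (0.2943 + 0.0866 + 0.0255) ≈ 23.130 × 0.4064 ≈ 9.400 mcg/mL.

9.4 mcg/mL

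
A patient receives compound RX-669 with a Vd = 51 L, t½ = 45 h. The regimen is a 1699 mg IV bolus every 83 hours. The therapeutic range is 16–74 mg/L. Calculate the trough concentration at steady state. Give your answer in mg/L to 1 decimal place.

τ/t½ = 83/45 ≈ 1.8444, so fraction remaining f = (1/2)^(83/45) ≈ 0.2785.
Accumulation ratio R = 1/(1 − f) ≈ 1/0.7215 ≈ 1.3860.
Each bolus raises the concentration by D/Vd = 1699/51 ≈ 33.314 mg/L.
Cmax,ss = C₀/(1 − f) ≈ 33.314/0.7215 ≈ 46.173 mg/L.
One interval later, Cmin,ss = Cmax,ss·e^(−kτ) ≈ 46.173 × 0.2785 ≈ 12.859 mg/L.
Trough 12.9 mg/L vs MEC 16 mg/L: subtherapeutic.

12.9 mg/L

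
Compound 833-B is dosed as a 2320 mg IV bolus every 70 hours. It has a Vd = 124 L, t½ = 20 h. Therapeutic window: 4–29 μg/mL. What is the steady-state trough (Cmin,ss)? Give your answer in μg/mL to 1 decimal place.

k = ln2/t½ = ln2/20 ≈ 0.034657 h⁻¹; fraction remaining f = e^(−kτ) = e^(−0.034657×70) ≈ 0.0884.
At steady state, accumulation factor R = 1/(1 − e^(−kτ)) ≈ 1.0970.
Each bolus raises the concentration by D/Vd = 2320/124 ≈ 18.710 μg/mL.
Cmax,ss = C₀/(1 − f) ≈ 18.710/0.9116 ≈ 20.524 μg/mL.
One interval later, Cmin,ss = Cmax,ss·e^(−kτ) ≈ 20.524 × 0.0884 ≈ 1.814 μg/mL.
Trough 1.8 μg/mL vs MEC 4 μg/mL: subtherapeutic.

1.8 μg/mL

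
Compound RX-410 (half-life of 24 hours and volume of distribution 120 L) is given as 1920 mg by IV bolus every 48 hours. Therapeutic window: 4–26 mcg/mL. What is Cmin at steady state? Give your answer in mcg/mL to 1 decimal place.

τ = 48 h = 2 half-lives, so f = (1/2)^2 = 0.25.
Accumulation ratio R = 1/(1 − f) = 1/0.75 = 4/3.
Single-dose peak C₀ = D/Vd = 1920/120 = 16 mcg/mL.
Steady-state peak Cmax,ss = C₀·R = 16 × 4/3 ≈ 21.333 mcg/mL.
Steady-state trough Cmin,ss = Cmax,ss·f ≈ 21.333 × 0.25 ≈ 5.333 mcg/mL.
Trough 5.3 mcg/mL vs MEC 4 mcg/mL: adequate.

5.3 mcg/mL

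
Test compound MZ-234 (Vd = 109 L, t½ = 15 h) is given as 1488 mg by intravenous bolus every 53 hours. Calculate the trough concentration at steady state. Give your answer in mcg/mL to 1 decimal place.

1.3 mcg/mL

Over one 53-h interval, 53/15 ≈ 3.5333 half-lives elapse, leaving f ≈ 0.0864 of each dose.
Each bolus raises the concentration by D/Vd = 1488/109 ≈ 13.651 mcg/mL.
Steady-state trough Cmin,ss = C₀·f/(1−f) ≈ 13.651 × 0.0864/0.9136 ≈ 1.291 mcg/mL.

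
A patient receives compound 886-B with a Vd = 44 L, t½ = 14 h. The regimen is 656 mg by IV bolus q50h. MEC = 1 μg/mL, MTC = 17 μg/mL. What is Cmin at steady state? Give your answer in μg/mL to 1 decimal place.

τ/t½ = 50/14 ≈ 3.5714, so fraction remaining f = (1/2)^(50/14) ≈ 0.0841.
Each bolus raises the concentration by D/Vd = 656/44 ≈ 14.909 μg/mL.
Steady-state trough Cmin,ss = C₀·f/(1−f) ≈ 14.909 × 0.0841/0.9159 ≈ 1.369 μg/mL.
Trough 1.4 μg/mL vs MEC 1 μg/mL: adequate.

1.4 μg/mL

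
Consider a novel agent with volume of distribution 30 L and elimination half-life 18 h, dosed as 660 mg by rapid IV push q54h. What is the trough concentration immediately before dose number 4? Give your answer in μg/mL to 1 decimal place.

f = (1/2)^(τ/t½) = (1/2)^(54/18) ≈ 0.1250.
C₀ = D/Vd = 660/30 ≈ 22.000 μg/mL.
Before the 4th dose, 3 doses have been given. Superposition: Cmin = C₀·(f + f² + … + f^3).
≈ 22.000 × (0.1250 + 0.0156 + 0.0020) ≈ 22.000 × 0.1426 ≈ 3.137 μg/mL.

3.1 μg/mL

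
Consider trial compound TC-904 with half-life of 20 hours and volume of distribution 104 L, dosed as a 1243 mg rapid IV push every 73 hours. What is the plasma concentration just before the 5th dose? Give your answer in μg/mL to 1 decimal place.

1.0 μg/mL

f = (1/2)^(τ/t½) = (1/2)^(73/20) ≈ 0.0797.
C₀ = D/Vd = 1243/104 ≈ 11.952 μg/mL.
Before the 5th dose, 4 doses have been given. Superposition: Cmin = C₀·(f + f² + … + f^4).
≈ 11.952 × (0.0797 + 0.0064 + 0.0005 + 0.0000) ≈ 11.952 × 0.0866 ≈ 1.035 μg/mL.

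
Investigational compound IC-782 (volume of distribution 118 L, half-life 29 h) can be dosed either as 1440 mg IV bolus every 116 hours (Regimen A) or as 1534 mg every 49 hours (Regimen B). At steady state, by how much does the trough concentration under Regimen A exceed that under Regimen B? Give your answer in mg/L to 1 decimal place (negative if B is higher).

Regimen A: f = (1/2)^(116/29) ≈ 0.0625; Cmin,ss = (1440/118)·f/(1−f) ≈ 0.814 mg/L.
Regimen B: f = (1/2)^(49/29) ≈ 0.3100; Cmin,ss = (1534/118)·f/(1−f) ≈ 5.841 mg/L.
Difference ≈ 0.814 − 5.841 ≈ -5.027 mg/L.

-5.0 mg/L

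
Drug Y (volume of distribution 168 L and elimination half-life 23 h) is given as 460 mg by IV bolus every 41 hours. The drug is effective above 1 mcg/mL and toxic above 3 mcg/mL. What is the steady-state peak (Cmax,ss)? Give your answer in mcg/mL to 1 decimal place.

3.9 mcg/mL

k = ln2/t½ = ln2/23 ≈ 0.030137 h⁻¹; fraction remaining f = e^(−kτ) = e^(−0.030137×41) ≈ 0.2907.
At steady state, accumulation factor R = 1/(1 − e^(−kτ)) ≈ 1.4098.
Single-dose peak C₀ = D/Vd = 460/168 ≈ 2.738 mcg/mL.
Steady-state peak Cmax,ss = C₀·R ≈ 2.738 × 1.4098 ≈ 3.860 mcg/mL.
Peak 3.9 mcg/mL vs MTC 3 mcg/mL: exceeds toxic threshold.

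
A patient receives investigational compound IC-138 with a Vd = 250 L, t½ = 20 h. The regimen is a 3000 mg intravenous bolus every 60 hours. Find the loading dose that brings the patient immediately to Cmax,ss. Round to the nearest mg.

3429 mg

f = (1/2)^(60/20) ≈ 0.125000; accumulation ratio R = 1/(1−f) ≈ 1.14286.
Loading dose to hit Cmax,ss on first dose: D_load = D_maint·R ≈ 3000 × 1.14286 ≈ 3428.58 mg.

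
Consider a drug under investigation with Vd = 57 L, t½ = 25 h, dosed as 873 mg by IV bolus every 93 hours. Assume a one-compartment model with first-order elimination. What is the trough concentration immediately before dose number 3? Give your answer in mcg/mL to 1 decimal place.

f = (1/2)^(τ/t½) = (1/2)^(93/25) ≈ 0.0759.
C₀ = D/Vd = 873/57 ≈ 15.316 mcg/mL.
Before the 3rd dose, 2 doses have been given. Superposition: Cmin = C₀·(f + f²).
≈ 15.316 × (0.0759 + 0.0058) ≈ 15.316 × 0.0817 ≈ 1.251 mcg/mL.

1.3 mcg/mL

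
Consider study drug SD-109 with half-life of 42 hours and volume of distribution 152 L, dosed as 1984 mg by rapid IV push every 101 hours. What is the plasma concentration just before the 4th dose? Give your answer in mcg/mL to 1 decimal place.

f = (1/2)^(τ/t½) = (1/2)^(101/42) ≈ 0.1888.
C₀ = D/Vd = 1984/152 ≈ 13.053 mcg/mL.
Before the 4th dose, 3 doses have been given. Superposition: Cmin = C₀·(f + f² + … + f^3).
≈ 13.053 × (0.1888 + 0.0356 + 0.0067) ≈ 13.053 × 0.2311 ≈ 3.017 mcg/mL.

3.0 mcg/mL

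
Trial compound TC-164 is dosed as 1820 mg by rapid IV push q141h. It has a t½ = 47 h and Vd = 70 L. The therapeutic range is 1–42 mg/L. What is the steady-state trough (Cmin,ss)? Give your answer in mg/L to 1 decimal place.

The dosing interval is 3 half-lives, so f = 2^(−3) = 0.125.
Accumulation ratio R = 1/(1 − f) = 1/0.875 = 8/7.
Single-dose peak C₀ = D/Vd = 1820/70 = 26 mg/L.
Steady-state peak Cmax,ss = C₀·R = 26 × 8/7 ≈ 29.714 mg/L.
Steady-state trough Cmin,ss = Cmax,ss·f ≈ 29.714 × 0.125 ≈ 3.714 mg/L.
Trough 3.7 mg/L vs MEC 1 mg/L: adequate.

3.7 mg/L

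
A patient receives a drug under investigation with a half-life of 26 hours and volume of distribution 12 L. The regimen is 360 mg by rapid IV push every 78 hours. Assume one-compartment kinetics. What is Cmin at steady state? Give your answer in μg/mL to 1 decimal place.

τ = 78 h = 3 half-lives, so f = (1/2)^3 = 0.125.
Accumulation ratio R = 1/(1 − f) = 1/0.875 = 8/7.
Single-dose peak C₀ = D/Vd = 360/12 = 30 μg/mL.
Steady-state peak Cmax,ss = C₀·R = 30 × 8/7 ≈ 34.286 μg/mL.
Steady-state trough Cmin,ss = Cmax,ss·f ≈ 34.286 × 0.125 ≈ 4.286 μg/mL.

4.3 μg/mL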